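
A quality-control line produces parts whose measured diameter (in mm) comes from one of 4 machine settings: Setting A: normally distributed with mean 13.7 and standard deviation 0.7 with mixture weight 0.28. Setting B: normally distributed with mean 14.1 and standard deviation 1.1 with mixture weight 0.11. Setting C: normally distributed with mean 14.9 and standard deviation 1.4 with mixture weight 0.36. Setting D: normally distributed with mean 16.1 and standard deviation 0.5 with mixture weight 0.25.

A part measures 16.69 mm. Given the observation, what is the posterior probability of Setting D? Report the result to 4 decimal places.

By Bayes' theorem, P(k | x) = P(Z=k) f_k(x) / Σ_j P(Z=j) f_j(x).
Component likelihoods at x = 16.69 mm:
  f_A = 6.22212e-05
  f_B = 0.0226818
  f_C = 0.125835
  f_D = 0.397726
Unnormalised posteriors:
  P(Z=A)·f_A = 0.28 × 6.22212e-05 = 1.74219e-05
  P(Z=B)·f_B = 0.11 × 0.0226818 = 0.002495
  P(Z=C)·f_C = 0.36 × 0.125835 = 0.0453006
  P(Z=D)·f_D = 0.25 × 0.397726 = 0.0994316
Denominator: 1.74219e-05 + 0.002495 + 0.0453006 + 0.0994316 = 0.147245
P(Setting D | 16.69 mm) = 0.0994316 / 0.147245 ≈ 0.6753

0.6753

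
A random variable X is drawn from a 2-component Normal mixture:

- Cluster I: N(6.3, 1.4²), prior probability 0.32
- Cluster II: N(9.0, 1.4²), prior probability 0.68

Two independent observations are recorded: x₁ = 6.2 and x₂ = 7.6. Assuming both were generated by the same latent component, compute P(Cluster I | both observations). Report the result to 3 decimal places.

0.788

By Bayes' theorem, P(k | x) = π_k f_k(x) / Σ_j π_j f_j(x).
Since both observations come from the same component, the likelihood for component k is f_k(x₁)·f_k(x₂).
  f_I = [0.284233] × [0.18516] = 0.0526286
  f_II = [0.038565] × [0.172836] = 0.00666543
Prior × likelihood for each component:
  π_I·f_I = 0.32 × 0.0526286 = 0.0168412
  π_II·f_II = 0.68 × 0.00666543 = 0.00453249
Marginal: 0.0168412 + 0.00453249 = 0.0213737
P(Cluster I | x) = 0.0168412 / 0.0213737 ≈ 0.788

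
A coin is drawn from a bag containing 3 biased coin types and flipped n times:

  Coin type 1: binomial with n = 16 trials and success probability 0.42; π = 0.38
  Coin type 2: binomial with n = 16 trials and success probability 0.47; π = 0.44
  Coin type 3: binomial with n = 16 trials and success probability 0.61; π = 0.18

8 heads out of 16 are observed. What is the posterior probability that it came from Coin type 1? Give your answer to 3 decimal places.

0.360

By Bayes' theorem, P(k | x) = P(Z=k) f_k(x) / Σ_j P(Z=j) f_j(x).
Component likelihoods at x = 8 heads out of 16:
  p_1 = 0.159587
  p_2 = 0.190796
  p_3 = 0.132049
Multiply by the mixture weights:
  P(Z=1)·p_1 = 0.38 × 0.159587 = 0.060643
  P(Z=2)·p_2 = 0.44 × 0.190796 = 0.0839501
  P(Z=3)·p_3 = 0.18 × 0.132049 = 0.0237688
Normaliser: 0.060643 + 0.0839501 + 0.0237688 = 0.168362
Responsibility of Coin type 1: 0.060643 / 0.168362 ≈ 0.360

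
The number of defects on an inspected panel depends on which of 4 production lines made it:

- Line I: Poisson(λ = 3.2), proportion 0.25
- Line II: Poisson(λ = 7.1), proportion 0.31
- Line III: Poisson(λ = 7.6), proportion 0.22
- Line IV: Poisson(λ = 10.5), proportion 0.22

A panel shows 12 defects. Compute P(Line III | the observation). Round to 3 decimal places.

Apply Bayes' rule: the posterior for each component is proportional to its prior times its likelihood at x.
Component likelihoods at x = 12 defects:
  p_I = e^(−3.2)·3.2^12/12! = 9.81116e-05
  p_II = e^(−7.1)·7.1^12/12! = 0.0282665
  p_III = e^(−7.6)·7.6^12/12! = 0.0387961
  p_IV = e^(−10.5)·10.5^12/12! = 0.103239
Prior × likelihood for each component:
  w_I·p_I = 0.25 × 9.81116e-05 = 2.45279e-05
  w_II·p_II = 0.31 × 0.0282665 = 0.00876262
  w_III·p_III = 0.22 × 0.0387961 = 0.00853514
  w_IV·p_IV = 0.22 × 0.103239 = 0.0227125
Sum: 2.45279e-05 + 0.00876262 + 0.00853514 + 0.0227125 = 0.0400348
So the posterior for Line III is 0.00853514 / 0.0400348 ≈ 0.213.

0.213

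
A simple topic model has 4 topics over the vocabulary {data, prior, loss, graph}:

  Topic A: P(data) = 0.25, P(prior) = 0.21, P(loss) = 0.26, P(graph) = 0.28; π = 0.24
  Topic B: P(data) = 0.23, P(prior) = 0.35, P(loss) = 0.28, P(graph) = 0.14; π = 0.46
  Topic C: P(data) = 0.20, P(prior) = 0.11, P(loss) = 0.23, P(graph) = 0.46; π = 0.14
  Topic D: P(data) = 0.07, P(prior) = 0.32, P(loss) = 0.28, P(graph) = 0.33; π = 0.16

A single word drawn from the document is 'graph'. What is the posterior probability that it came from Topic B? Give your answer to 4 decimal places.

The responsibility of component k is P(Z=k) f_k(x) divided by Σ_j P(Z=j) f_j(x).
Categorical probabilities:
  f_A = 0.28
  f_B = 0.14
  f_C = 0.46
  f_D = 0.33
Weight by the priors:
  P(Z=A)·f_A = 0.24 × 0.28 = 0.0672
  P(Z=B)·f_B = 0.46 × 0.14 = 0.0644
  P(Z=C)·f_C = 0.14 × 0.46 = 0.0644
  P(Z=D)·f_D = 0.16 × 0.33 = 0.0528
Sum: 0.0672 + 0.0644 + 0.0644 + 0.0528 = 0.2488
P(Topic B | data) = 0.0644 / 0.2488 ≈ 0.2588

0.2588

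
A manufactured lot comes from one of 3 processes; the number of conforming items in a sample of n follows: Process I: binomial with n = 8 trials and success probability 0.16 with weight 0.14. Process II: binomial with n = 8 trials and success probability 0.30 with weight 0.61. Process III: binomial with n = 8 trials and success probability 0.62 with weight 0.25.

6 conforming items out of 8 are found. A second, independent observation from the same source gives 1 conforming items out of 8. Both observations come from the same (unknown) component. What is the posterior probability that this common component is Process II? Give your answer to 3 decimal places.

0.778

Apply Bayes' rule: the posterior for each component is proportional to its prior times its likelihood at x.
Since both observations come from the same component, the likelihood for component k is f_k(x₁)·f_k(x₂).
  f_I = [0.000331464] × [0.377716] = 0.000125199
  f_II = [0.0100019] × [0.19765] = 0.00197687
  f_III = [0.229655] × [0.00567501] = 0.00130329
Weight by the priors:
  π_I·f_I = 0.14 × 0.000125199 = 1.75279e-05
  π_II·f_II = 0.61 × 0.00197687 = 0.00120589
  π_III·f_III = 0.25 × 0.00130329 = 0.000325823
Denominator: 1.75279e-05 + 0.00120589 + 0.000325823 = 0.00154924
P(Process II | data) = 0.00120589 / 0.00154924 ≈ 0.778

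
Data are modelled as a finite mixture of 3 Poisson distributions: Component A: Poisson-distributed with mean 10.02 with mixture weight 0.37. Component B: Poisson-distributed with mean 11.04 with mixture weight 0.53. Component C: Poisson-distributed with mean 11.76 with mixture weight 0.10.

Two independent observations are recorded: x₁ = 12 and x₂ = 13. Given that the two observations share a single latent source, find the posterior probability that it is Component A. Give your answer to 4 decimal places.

0.2811

By Bayes' theorem, P(k | x) = π_k f_k(x) / Σ_j π_j f_j(x).
Since both observations come from the same component, the likelihood for component k is f_k(x₁)·f_k(x₂).
  f_A = [0.0951579] × [0.0733448] = 0.00697934
  f_B = [0.10982] × [0.0932624] = 0.0102421
  f_C = [0.11409] × [0.103208] = 0.011775
Unnormalised posteriors:
  π_A·f_A = 0.37 × 0.00697934 = 0.00258236
  π_B·f_B = 0.53 × 0.0102421 = 0.00542829
  π_C·f_C = 0.10 × 0.011775 = 0.0011775
Evidence: 0.00258236 + 0.00542829 + 0.0011775 = 0.00918814
Responsibility of Component A: 0.00258236 / 0.00918814 ≈ 0.2811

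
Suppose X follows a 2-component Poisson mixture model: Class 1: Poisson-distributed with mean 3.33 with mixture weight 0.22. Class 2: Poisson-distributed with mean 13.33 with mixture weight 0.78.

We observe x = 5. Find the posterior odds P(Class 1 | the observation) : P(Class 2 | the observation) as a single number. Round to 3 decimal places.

Posterior odds = (π_i f_i(x)) / (π_j f_j(x)); the normalising sum cancels.
Poisson probabilities:
  p_1 = e^(−3.33)·3.33^5/5! = 0.122135
  p_2 = e^(−13.33)·13.33^5/5! = 0.00569933
Odds = (0.22/0.78) × (0.122135/0.00569933) = 0.282051 × 21.4297 ≈ 6.044

6.044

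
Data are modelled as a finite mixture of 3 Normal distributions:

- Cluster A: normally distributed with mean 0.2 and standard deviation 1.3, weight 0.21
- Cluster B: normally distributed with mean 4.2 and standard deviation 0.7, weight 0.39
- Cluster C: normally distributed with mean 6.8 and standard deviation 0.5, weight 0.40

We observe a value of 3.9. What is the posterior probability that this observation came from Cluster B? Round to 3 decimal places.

0.994

By Bayes' theorem, P(k | x) = π_k f_k(x) / Σ_j π_j f_j(x).
Normal densities:
  L_A = (1/(1.3·√(2π)))·exp(−(3.9−0.2)²/(2·1.3²)) = 0.306879·exp(-4.05030) = 0.00534497
  L_B = (1/(0.7·√(2π)))·exp(−(3.9−4.2)²/(2·0.7²)) = 0.569918·exp(-0.09184) = 0.51991
  L_C = (1/(0.5·√(2π)))·exp(−(3.9−6.8)²/(2·0.5²)) = 0.797885·exp(-16.82000) = 3.95464e-08
Unnormalised posteriors:
  π_A·L_A = 0.21 × 0.00534497 = 0.00112244
  π_B·L_B = 0.39 × 0.51991 = 0.202765
  π_C·L_C = 0.40 × 3.95464e-08 = 1.58186e-08
Denominator: 0.00112244 + 0.202765 + 1.58186e-08 = 0.203887
Responsibility of Cluster B: 0.202765 / 0.203887 ≈ 0.994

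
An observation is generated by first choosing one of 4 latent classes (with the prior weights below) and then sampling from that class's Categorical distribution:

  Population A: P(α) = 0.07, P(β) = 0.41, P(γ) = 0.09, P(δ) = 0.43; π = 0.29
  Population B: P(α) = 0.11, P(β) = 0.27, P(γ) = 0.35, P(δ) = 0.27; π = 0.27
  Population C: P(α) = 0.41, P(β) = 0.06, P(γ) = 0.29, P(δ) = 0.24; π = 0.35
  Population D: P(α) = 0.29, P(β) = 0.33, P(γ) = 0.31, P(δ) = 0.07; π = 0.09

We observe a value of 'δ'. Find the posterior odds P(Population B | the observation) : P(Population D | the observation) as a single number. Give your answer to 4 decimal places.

11.5714

Since P(k|x) ∝ w_k f_k(x), the posterior odds are w_i f_i(x) / (w_j f_j(x)).
Categorical probabilities:
  p_A = P(δ | comp) = 0.43
  p_B = P(δ | comp) = 0.27
  p_C = P(δ | comp) = 0.24
  p_D = P(δ | comp) = 0.07
0.0729 / 0.0063 ≈ 11.5714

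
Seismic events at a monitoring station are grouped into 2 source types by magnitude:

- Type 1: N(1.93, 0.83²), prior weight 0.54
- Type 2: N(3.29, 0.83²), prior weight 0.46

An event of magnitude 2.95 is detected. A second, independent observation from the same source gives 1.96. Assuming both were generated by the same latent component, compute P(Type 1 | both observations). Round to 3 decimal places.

Apply Bayes' rule: the posterior for each component is proportional to its prior times its likelihood at x.
Since both observations come from the same component, the likelihood for component k is f_k(x₁)·f_k(x₂).
  f_1 = [(1/(0.83·√(2π)))·exp(−(2.95−1.93)²/(2·0.83²)) = 0.480653·exp(-0.75512) = 0.225886] × [0.480339] = 0.108502
  f_2 = [(1/(0.83·√(2π)))·exp(−(2.95−3.29)²/(2·0.83²)) = 0.480653·exp(-0.08390) = 0.441971] × [0.133125] = 0.0588374
Multiply by the mixture weights:
  π_1·f_1 = 0.54 × 0.108502 = 0.058591
  π_2·f_2 = 0.46 × 0.0588374 = 0.0270652
Normaliser: 0.058591 + 0.0270652 = 0.0856562
So the posterior for Type 1 is 0.058591 / 0.0856562 ≈ 0.684.

0.684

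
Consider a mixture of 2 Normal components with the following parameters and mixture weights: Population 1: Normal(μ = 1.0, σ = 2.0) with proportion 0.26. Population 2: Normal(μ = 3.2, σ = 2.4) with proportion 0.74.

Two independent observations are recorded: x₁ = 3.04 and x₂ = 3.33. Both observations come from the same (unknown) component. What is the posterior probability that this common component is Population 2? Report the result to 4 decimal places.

The responsibility of component k is π_k f_k(x) divided by Σ_j π_j f_j(x).
Since both observations come from the same component, the likelihood for component k is f_k(x₁)·f_k(x₂).
  L_1 = [(1/(2.0·√(2π)))·exp(−(3.04−1.0)²/(2·2.0²)) = 0.199471·exp(-0.52020) = 0.118566] × [0.101196] = 0.0119984
  L_2 = [(1/(2.4·√(2π)))·exp(−(3.04−3.2)²/(2·2.4²)) = 0.166226·exp(-0.00222) = 0.165857] × [0.165982] = 0.0275293
Weight by the priors:
  π_1·L_1 = 0.26 × 0.0119984 = 0.00311958
  π_2·L_2 = 0.74 × 0.0275293 = 0.0203717
Evidence: 0.00311958 + 0.0203717 = 0.0234913
P(Population 2 | x₁, x₂) = 0.0203717 / 0.0234913 ≈ 0.8672

0.8672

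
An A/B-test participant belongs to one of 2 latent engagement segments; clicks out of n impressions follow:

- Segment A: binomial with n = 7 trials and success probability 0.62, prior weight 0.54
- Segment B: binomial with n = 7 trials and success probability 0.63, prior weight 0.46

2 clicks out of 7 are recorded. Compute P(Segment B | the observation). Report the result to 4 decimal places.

By Bayes' theorem, P(k | x) = P(Z=k) f_k(x) / Σ_j P(Z=j) f_j(x).
Evaluate each component's likelihood at the observed value:
  p_A = 0.0639618
  p_B = 0.0577975
Unnormalised posteriors:
  P(Z=A)·p_A = 0.54 × 0.0639618 = 0.0345394
  P(Z=B)·p_B = 0.46 × 0.0577975 = 0.0265868
Denominator: 0.0345394 + 0.0265868 = 0.0611262
P(Segment B | x) ≈ 0.4349

0.4349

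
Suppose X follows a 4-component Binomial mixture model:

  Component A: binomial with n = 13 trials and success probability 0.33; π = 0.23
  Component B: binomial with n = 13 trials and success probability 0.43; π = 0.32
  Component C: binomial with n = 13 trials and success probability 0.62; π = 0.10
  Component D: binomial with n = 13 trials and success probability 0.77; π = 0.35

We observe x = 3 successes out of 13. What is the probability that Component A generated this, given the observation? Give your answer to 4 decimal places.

By Bayes' theorem, P(k | x) = π_k f_k(x) / Σ_j π_j f_j(x).
Binomial probabilities:
  p_A = C(13,3)·0.33^3·0.67^10 = 286·0.035937·0.0182284 = 0.187351
  p_B = C(13,3)·0.43^3·0.57^10 = 286·0.079507·0.00362033 = 0.0823228
  p_C = C(13,3)·0.62^3·0.38^10 = 286·0.238328·6.27821e-05 = 0.00427934
  p_D = C(13,3)·0.77^3·0.23^10 = 286·0.456533·4.14265e-07 = 5.40899e-05
Unnormalised posteriors:
  π_A·p_A = 0.23 × 0.187351 = 0.0430907
  π_B·p_B = 0.32 × 0.0823228 = 0.0263433
  π_C·p_C = 0.10 × 0.00427934 = 0.000427934
  π_D·p_D = 0.35 × 5.40899e-05 = 1.89315e-05
Evidence: 0.0430907 + 0.0263433 + 0.000427934 + 1.89315e-05 = 0.0698809
So the posterior for Component A is 0.0430907 / 0.0698809 ≈ 0.6166.

0.6166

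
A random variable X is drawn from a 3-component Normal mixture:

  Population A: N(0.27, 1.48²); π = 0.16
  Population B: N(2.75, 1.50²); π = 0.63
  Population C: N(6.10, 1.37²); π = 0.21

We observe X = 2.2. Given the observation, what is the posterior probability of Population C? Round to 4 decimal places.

0.0060

Apply Bayes' rule: the posterior for each component is proportional to its prior times its likelihood at x.
Evaluate each component's likelihood at the observed value:
  L_A = (1/(1.48·√(2π)))·exp(−(2.2−0.27)²/(2·1.48²)) = 0.269556·exp(-0.85028) = 0.11518
  L_B = (1/(1.50·√(2π)))·exp(−(2.2−2.75)²/(2·1.50²)) = 0.265962·exp(-0.06722) = 0.248671
  L_C = (1/(1.37·√(2π)))·exp(−(2.2−6.10)²/(2·1.37²)) = 0.291199·exp(-4.05189) = 0.00506377
Prior × likelihood for each component:
  π_A·L_A = 0.16 × 0.11518 = 0.0184288
  π_B·L_B = 0.63 × 0.248671 = 0.156663
  π_C·L_C = 0.21 × 0.00506377 = 0.00106339
Denominator: 0.0184288 + 0.156663 + 0.00106339 = 0.176155
Responsibility of Population C: 0.00106339 / 0.176155 ≈ 0.0060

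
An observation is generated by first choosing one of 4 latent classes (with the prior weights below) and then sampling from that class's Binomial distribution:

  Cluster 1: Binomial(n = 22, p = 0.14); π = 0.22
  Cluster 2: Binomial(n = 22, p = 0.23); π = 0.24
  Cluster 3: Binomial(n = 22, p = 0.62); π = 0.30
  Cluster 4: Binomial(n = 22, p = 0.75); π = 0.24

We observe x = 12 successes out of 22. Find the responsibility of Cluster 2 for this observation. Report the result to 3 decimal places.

0.006

P(component k | x) = P(Z=k)·f_k(x) / marginal(x), where marginal(x) = Σ_j P(Z=j)·f_j(x).
Component likelihoods at x = 12 successes out of 22:
  L_1 = 8.11311e-06
  L_2 = 0.00103826
  L_3 = 0.130979
  L_4 = 0.0195345
Unnormalised posteriors:
  P(Z=1)·L_1 = 0.22 × 8.11311e-06 = 1.78488e-06
  P(Z=2)·L_2 = 0.24 × 0.00103826 = 0.000249183
  P(Z=3)·L_3 = 0.30 × 0.130979 = 0.0392938
  P(Z=4)·L_4 = 0.24 × 0.0195345 = 0.00468828
Sum: 1.78488e-06 + 0.000249183 + 0.0392938 + 0.00468828 = 0.044233
Responsibility of Cluster 2: 0.000249183 / 0.044233 ≈ 0.006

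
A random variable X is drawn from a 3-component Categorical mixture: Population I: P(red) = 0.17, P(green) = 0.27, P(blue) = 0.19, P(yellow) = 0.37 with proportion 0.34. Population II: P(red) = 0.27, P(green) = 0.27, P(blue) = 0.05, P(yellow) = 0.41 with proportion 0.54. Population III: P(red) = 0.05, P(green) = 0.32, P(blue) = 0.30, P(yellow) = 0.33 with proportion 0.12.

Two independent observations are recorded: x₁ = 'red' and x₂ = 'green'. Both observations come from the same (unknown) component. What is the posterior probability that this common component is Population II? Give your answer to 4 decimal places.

0.6919

Posterior ∝ prior × likelihood, so P(k | x) ∝ w_k f_k(x); normalise over all components.
Since both observations come from the same component, the likelihood for component k is f_k(x₁)·f_k(x₂).
  L_I = [P(red | comp) = 0.17] × [0.27] = 0.0459
  L_II = [P(red | comp) = 0.27] × [0.27] = 0.0729
  L_III = [P(red | comp) = 0.05] × [0.32] = 0.016
Unnormalised posteriors:
  w_I·L_I = 0.34 × 0.0459 = 0.015606
  w_II·L_II = 0.54 × 0.0729 = 0.039366
  w_III·L_III = 0.12 × 0.016 = 0.00192
Sum: 0.015606 + 0.039366 + 0.00192 = 0.056892
So the posterior for Population II is 0.039366 / 0.056892 ≈ 0.6919.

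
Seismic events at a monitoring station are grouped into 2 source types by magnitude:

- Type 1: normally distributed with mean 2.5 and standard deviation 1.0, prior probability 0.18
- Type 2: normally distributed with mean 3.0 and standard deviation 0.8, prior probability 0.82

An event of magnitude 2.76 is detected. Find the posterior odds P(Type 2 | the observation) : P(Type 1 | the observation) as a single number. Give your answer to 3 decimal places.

5.631

The posterior odds equal the prior odds times the likelihood ratio: (π_i/π_j)·(f_i(x)/f_j(x)).
Normal densities:
  p_1 = 0.385683
  p_2 = 0.476735
Odds = (0.82/0.18) × (0.476735/0.385683) = 4.55556 × 1.23608 ≈ 5.631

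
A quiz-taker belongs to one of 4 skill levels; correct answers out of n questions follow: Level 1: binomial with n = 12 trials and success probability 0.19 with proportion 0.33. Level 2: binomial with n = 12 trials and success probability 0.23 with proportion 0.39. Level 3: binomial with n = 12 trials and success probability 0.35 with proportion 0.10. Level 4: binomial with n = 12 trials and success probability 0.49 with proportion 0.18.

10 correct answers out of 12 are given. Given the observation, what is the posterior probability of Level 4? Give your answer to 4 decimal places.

0.9670

The responsibility of component k is π_k f_k(x) divided by Σ_j π_j f_j(x).
Component likelihoods at x = 10 correct answers out of 12:
  p_1 = C(12,10)·0.19^10·0.81^2 = 66·6.13107e-08·0.6561 = 2.65491e-06
  p_2 = C(12,10)·0.23^10·0.77^2 = 66·4.14265e-07·0.5929 = 1.62108e-05
  p_3 = C(12,10)·0.35^10·0.65^2 = 66·2.75855e-05·0.4225 = 0.000769221
  p_4 = C(12,10)·0.49^10·0.51^2 = 66·0.000797923·0.2601 = 0.0136976
Multiply by the mixture weights:
  π_1·p_1 = 0.33 × 2.65491e-06 = 8.76121e-07
  π_2·p_2 = 0.39 × 1.62108e-05 = 6.3222e-06
  π_3·p_3 = 0.10 × 0.000769221 = 7.69221e-05
  π_4·p_4 = 0.18 × 0.0136976 = 0.00246557
Marginal: 8.76121e-07 + 6.3222e-06 + 7.69221e-05 + 0.00246557 = 0.00254969
P(Level 4 | the observation) = 0.00246557 / 0.00254969 ≈ 0.9670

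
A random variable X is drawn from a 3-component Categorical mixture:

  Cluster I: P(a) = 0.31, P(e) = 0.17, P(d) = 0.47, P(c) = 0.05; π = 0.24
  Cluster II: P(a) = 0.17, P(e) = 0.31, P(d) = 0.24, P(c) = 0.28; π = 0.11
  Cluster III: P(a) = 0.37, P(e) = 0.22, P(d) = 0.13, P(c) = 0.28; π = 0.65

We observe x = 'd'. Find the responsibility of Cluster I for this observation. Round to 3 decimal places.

0.504

P(component k | x) = π_k·f_k(x) / marginal(x), where marginal(x) = Σ_j π_j·f_j(x).
Categorical probabilities:
  p_I = P(d | comp) = 0.47
  p_II = P(d | comp) = 0.24
  p_III = P(d | comp) = 0.13
Weight by the priors:
  π_I·p_I = 0.24 × 0.47 = 0.1128
  π_II·p_II = 0.11 × 0.24 = 0.0264
  π_III·p_III = 0.65 × 0.13 = 0.0845
Normaliser: 0.1128 + 0.0264 + 0.0845 = 0.2237
Responsibility of Cluster I: 0.1128 / 0.2237 ≈ 0.504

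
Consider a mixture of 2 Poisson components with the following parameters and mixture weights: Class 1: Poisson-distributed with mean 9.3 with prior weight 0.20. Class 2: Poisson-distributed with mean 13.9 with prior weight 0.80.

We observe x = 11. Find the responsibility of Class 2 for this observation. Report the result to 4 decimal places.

Posterior ∝ prior × likelihood, so P(k | x) ∝ π_k f_k(x); normalise over all components.
Evaluate each component's likelihood at the observed value:
  f_1 = 0.10309
  f_2 = 0.0861616
Multiply by the mixture weights:
  π_1·f_1 = 0.20 × 0.10309 = 0.0206181
  π_2·f_2 = 0.80 × 0.0861616 = 0.0689293
Normaliser: 0.0206181 + 0.0689293 = 0.0895474
So the posterior for Class 2 is 0.0689293 / 0.0895474 ≈ 0.7698.

0.7698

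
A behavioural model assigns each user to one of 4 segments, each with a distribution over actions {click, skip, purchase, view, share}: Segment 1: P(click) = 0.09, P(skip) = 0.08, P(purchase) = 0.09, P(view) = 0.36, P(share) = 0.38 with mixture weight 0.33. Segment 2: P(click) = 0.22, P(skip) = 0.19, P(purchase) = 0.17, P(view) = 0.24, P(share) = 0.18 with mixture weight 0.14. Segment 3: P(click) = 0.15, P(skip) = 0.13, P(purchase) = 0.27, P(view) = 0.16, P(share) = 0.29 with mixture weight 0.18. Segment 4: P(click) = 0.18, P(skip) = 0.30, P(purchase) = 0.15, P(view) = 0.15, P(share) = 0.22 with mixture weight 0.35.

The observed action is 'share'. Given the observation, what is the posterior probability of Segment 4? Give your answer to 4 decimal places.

0.2752

P(component k | x) = π_k·f_k(x) / marginal(x), where marginal(x) = Σ_j π_j·f_j(x).
Evaluate each component's likelihood at the observed value:
  p_1 = 0.38
  p_2 = 0.18
  p_3 = 0.29
  p_4 = 0.22
Prior × likelihood for each component:
  π_1·p_1 = 0.33 × 0.38 = 0.1254
  π_2·p_2 = 0.14 × 0.18 = 0.0252
  π_3·p_3 = 0.18 × 0.29 = 0.0522
  π_4·p_4 = 0.35 × 0.22 = 0.077
Normaliser: 0.1254 + 0.0252 + 0.0522 + 0.077 = 0.2798
P(Segment 4 | x) = 0.077 / 0.2798 ≈ 0.2752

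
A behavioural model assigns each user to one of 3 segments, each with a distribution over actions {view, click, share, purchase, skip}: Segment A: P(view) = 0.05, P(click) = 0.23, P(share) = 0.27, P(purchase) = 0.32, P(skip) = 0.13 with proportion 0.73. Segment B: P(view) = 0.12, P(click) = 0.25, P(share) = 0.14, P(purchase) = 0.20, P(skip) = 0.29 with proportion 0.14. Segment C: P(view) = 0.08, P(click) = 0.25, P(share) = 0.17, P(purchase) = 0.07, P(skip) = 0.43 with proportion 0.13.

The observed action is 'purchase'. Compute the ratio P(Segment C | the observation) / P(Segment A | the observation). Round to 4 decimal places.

Posterior odds = (π_i f_i(x)) / (π_j f_j(x)); the normalising sum cancels.
Evaluate each component's likelihood at the observed value:
  f_A = 0.32
  f_B = 0.2
  f_C = 0.07
0.0091 / 0.2336 ≈ 0.0390

0.0390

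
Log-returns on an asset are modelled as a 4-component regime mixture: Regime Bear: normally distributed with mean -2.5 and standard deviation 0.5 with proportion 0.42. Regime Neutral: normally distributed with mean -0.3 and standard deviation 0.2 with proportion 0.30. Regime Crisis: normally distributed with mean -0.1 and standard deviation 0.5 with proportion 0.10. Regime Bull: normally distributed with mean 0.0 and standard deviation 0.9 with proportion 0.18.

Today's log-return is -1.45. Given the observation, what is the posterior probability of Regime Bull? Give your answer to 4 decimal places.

0.3583

Posterior ∝ prior × likelihood, so P(k | x) ∝ π_k f_k(x); normalise over all components.
Evaluate each component's likelihood at the observed value:
  L_Bear = (1/(0.5·√(2π)))·exp(−(-1.45−-2.5)²/(2·0.5²)) = 0.797885·exp(-2.20500) = 0.0879672
  L_Neutral = (1/(0.2·√(2π)))·exp(−(-1.45−-0.3)²/(2·0.2²)) = 1.994711·exp(-16.53125) = 1.31962e-07
  L_Crisis = (1/(0.5·√(2π)))·exp(−(-1.45−-0.1)²/(2·0.5²)) = 0.797885·exp(-3.64500) = 0.0208419
  L_Bull = (1/(0.9·√(2π)))·exp(−(-1.45−0.0)²/(2·0.9²)) = 0.443269·exp(-1.29784) = 0.121066
Prior × likelihood for each component:
  π_Bear·L_Bear = 0.42 × 0.0879672 = 0.0369462
  π_Neutral·L_Neutral = 0.30 × 1.31962e-07 = 3.95886e-08
  π_Crisis·L_Crisis = 0.10 × 0.0208419 = 0.00208419
  π_Bull·L_Bull = 0.18 × 0.121066 = 0.0217919
Normaliser: 0.0369462 + 3.95886e-08 + 0.00208419 + 0.0217919 = 0.0608224
Responsibility of Regime Bull: 0.0217919 / 0.0608224 ≈ 0.3583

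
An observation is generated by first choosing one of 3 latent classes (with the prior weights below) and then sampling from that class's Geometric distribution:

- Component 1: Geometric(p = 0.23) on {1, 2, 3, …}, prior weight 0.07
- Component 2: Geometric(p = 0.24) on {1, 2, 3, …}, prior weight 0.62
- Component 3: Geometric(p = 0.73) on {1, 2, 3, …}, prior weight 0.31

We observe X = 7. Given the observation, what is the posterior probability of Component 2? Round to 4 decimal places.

P(component k | x) = P(Z=k)·f_k(x) / marginal(x), where marginal(x) = Σ_j P(Z=j)·f_j(x).
Evaluate each component's likelihood at the observed value:
  L_1 = 0.0479371
  L_2 = 0.046248
  L_3 = 0.000282817
Multiply by the mixture weights:
  P(Z=1)·L_1 = 0.07 × 0.0479371 = 0.0033556
  P(Z=2)·L_2 = 0.62 × 0.046248 = 0.0286737
  P(Z=3)·L_3 = 0.31 × 0.000282817 = 8.76733e-05
Marginal: 0.0033556 + 0.0286737 + 8.76733e-05 = 0.032117
So the posterior for Component 2 is 0.0286737 / 0.032117 ≈ 0.8928.

0.8928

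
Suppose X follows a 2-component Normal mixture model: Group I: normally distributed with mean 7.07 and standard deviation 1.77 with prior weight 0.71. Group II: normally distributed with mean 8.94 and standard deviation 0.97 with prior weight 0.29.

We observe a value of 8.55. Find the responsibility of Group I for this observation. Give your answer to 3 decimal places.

0.506

By Bayes' theorem, P(k | x) = P(Z=k) f_k(x) / Σ_j P(Z=j) f_j(x).
Component likelihoods at x = 8.55:
  p_I = 0.158897
  p_II = 0.379346
Unnormalised posteriors:
  P(Z=I)·p_I = 0.71 × 0.158897 = 0.112817
  P(Z=II)·p_II = 0.29 × 0.379346 = 0.11001
Evidence: 0.112817 + 0.11001 = 0.222827
P(Group I | data) ≈ 0.506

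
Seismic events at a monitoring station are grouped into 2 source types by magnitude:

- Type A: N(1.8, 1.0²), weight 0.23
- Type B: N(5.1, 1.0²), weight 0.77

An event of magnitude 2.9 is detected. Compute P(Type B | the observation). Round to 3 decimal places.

By Bayes' theorem, P(k | x) = π_k f_k(x) / Σ_j π_j f_j(x).
Component likelihoods at x = 2.9:
  f_A = 0.217852
  f_B = 0.0354746
Multiply by the mixture weights:
  π_A·f_A = 0.23 × 0.217852 = 0.050106
  π_B·f_B = 0.77 × 0.0354746 = 0.0273154
Normaliser: 0.050106 + 0.0273154 = 0.0774214
P(Type B | 2.9) = 0.0273154 / 0.0774214 ≈ 0.353

0.353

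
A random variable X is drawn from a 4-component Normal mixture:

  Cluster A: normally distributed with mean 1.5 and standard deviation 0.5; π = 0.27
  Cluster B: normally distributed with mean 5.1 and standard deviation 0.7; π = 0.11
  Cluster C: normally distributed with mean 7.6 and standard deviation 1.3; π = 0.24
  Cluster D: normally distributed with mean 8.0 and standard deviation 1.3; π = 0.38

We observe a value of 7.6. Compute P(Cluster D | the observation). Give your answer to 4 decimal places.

Apply Bayes' rule: the posterior for each component is proportional to its prior times its likelihood at x.
Normal densities:
  f_A = (1/(0.5·√(2π)))·exp(−(7.6−1.5)²/(2·0.5²)) = 0.797885·exp(-74.42000) = 3.8172e-33
  f_B = (1/(0.7·√(2π)))·exp(−(7.6−5.1)²/(2·0.7²)) = 0.569918·exp(-6.37755) = 0.000968449
  f_C = (1/(1.3·√(2π)))·exp(−(7.6−7.6)²/(2·1.3²)) = 0.306879·exp(-0.00000) = 0.306879
  f_D = (1/(1.3·√(2π)))·exp(−(7.6−8.0)²/(2·1.3²)) = 0.306879·exp(-0.04734) = 0.29269
Unnormalised posteriors:
  P(Z=A)·f_A = 0.27 × 3.8172e-33 = 1.03064e-33
  P(Z=B)·f_B = 0.11 × 0.000968449 = 0.000106529
  P(Z=C)·f_C = 0.24 × 0.306879 = 0.0736509
  P(Z=D)·f_D = 0.38 × 0.29269 = 0.111222
Evidence: 1.03064e-33 + 0.000106529 + 0.0736509 + 0.111222 = 0.18498
P(Cluster D | the observation) ≈ 0.6013

0.6013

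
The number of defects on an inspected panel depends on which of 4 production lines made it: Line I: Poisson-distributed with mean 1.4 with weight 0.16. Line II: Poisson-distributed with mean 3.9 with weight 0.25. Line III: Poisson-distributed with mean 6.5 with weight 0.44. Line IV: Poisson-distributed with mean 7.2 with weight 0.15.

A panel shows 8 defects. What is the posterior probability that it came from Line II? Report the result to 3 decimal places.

Apply Bayes' rule: the posterior for each component is proportional to its prior times its likelihood at x.
Component likelihoods at x = 8 defects:
  f_I = e^(−1.4)·1.4^8/8! = 9.02592e-05
  f_II = e^(−3.9)·3.9^8/8! = 0.0268688
  f_III = e^(−6.5)·6.5^8/8! = 0.118815
  f_IV = e^(−7.2)·7.2^8/8! = 0.133727
Prior × likelihood for each component:
  P(Z=I)·f_I = 0.16 × 9.02592e-05 = 1.44415e-05
  P(Z=II)·f_II = 0.25 × 0.0268688 = 0.00671719
  P(Z=III)·f_III = 0.44 × 0.118815 = 0.0522787
  P(Z=IV)·f_IV = 0.15 × 0.133727 = 0.0200591
Sum: 1.44415e-05 + 0.00671719 + 0.0522787 + 0.0200591 = 0.0790694
Responsibility of Line II: 0.00671719 / 0.0790694 ≈ 0.085

0.085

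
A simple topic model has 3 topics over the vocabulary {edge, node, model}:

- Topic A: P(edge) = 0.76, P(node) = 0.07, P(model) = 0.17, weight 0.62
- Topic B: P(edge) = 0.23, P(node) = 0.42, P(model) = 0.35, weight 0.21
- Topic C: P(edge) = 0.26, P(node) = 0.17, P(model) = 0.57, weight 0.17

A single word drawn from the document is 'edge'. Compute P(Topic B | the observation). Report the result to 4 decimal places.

P(component k | x) = π_k·f_k(x) / marginal(x), where marginal(x) = Σ_j π_j·f_j(x).
Categorical probabilities:
  p_A = 0.76
  p_B = 0.23
  p_C = 0.26
Multiply by the mixture weights:
  π_A·p_A = 0.62 × 0.76 = 0.4712
  π_B·p_B = 0.21 × 0.23 = 0.0483
  π_C·p_C = 0.17 × 0.26 = 0.0442
Denominator: 0.4712 + 0.0483 + 0.0442 = 0.5637
P(Topic B | data) ≈ 0.0857

0.0857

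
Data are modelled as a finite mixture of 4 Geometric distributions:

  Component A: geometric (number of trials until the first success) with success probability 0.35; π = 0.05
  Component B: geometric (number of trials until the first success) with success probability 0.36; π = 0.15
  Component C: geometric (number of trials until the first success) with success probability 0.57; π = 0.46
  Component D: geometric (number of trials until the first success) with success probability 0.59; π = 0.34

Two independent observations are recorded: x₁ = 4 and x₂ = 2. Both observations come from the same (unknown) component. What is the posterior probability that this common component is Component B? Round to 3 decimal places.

P(component k | x) = P(Z=k)·f_k(x) / marginal(x), where marginal(x) = Σ_j P(Z=j)·f_j(x).
Since both observations come from the same component, the likelihood for component k is f_k(x₁)·f_k(x₂).
  L_A = [0.35·(1−0.35)^3 = 0.35·0.274625 = 0.0961188] × [0.2275] = 0.021867
  L_B = [0.36·(1−0.36)^3 = 0.36·0.262144 = 0.0943718] × [0.2304] = 0.0217433
  L_C = [0.57·(1−0.57)^3 = 0.57·0.079507 = 0.045319] × [0.2451] = 0.0111077
  L_D = [0.59·(1−0.59)^3 = 0.59·0.068921 = 0.0406634] × [0.2419] = 0.00983647
Multiply by the mixture weights:
  P(Z=A)·L_A = 0.05 × 0.021867 = 0.00109335
  P(Z=B)·L_B = 0.15 × 0.0217433 = 0.00326149
  P(Z=C)·L_C = 0.46 × 0.0111077 = 0.00510953
  P(Z=D)·L_D = 0.34 × 0.00983647 = 0.0033444
Evidence: 0.00109335 + 0.00326149 + 0.00510953 + 0.0033444 = 0.0128088
P(Component B | x₁,x₂) ≈ 0.255

0.255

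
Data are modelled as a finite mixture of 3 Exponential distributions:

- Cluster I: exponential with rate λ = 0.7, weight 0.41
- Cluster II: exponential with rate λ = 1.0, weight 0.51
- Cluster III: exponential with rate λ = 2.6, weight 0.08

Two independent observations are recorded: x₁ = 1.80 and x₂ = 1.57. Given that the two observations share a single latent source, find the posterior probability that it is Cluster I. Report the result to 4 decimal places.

0.5186

P(component k | x) = w_k·f_k(x) / marginal(x), where marginal(x) = Σ_j w_j·f_j(x).
Since both observations come from the same component, the likelihood for component k is f_k(x₁)·f_k(x₂).
  f_I = [0.7·e^(−0.7·1.80) = 0.7·e^(−1.2600) = 0.198558] × [0.233243] = 0.0463122
  f_II = [1.0·e^(−1.0·1.80) = 1.0·e^(−1.8000) = 0.165299] × [0.208045] = 0.0343896
  f_III = [2.6·e^(−2.6·1.80) = 2.6·e^(−4.6800) = 0.0241254] × [0.0438716] = 0.00105842
Prior × likelihood for each component:
  w_I·f_I = 0.41 × 0.0463122 = 0.018988
  w_II·f_II = 0.51 × 0.0343896 = 0.0175387
  w_III·f_III = 0.08 × 0.00105842 = 8.46737e-05
Marginal: 0.018988 + 0.0175387 + 8.46737e-05 = 0.0366114
P(Cluster I | x₁, x₂) = 0.018988 / 0.0366114 ≈ 0.5186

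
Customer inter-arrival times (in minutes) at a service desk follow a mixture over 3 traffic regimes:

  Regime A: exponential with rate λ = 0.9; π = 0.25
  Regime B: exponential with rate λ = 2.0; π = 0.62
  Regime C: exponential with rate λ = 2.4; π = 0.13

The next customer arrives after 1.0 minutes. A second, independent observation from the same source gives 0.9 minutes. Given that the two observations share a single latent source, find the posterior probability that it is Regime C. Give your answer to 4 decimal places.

P(component k | x) = π_k·f_k(x) / marginal(x), where marginal(x) = Σ_j π_j·f_j(x).
Since both observations come from the same component, the likelihood for component k is f_k(x₁)·f_k(x₂).
  f_A = [0.365913] × [0.400372] = 0.146501
  f_B = [0.270671] × [0.330598] = 0.0894831
  f_C = [0.217723] × [0.27678] = 0.0602615
Unnormalised posteriors:
  π_A·f_A = 0.25 × 0.146501 = 0.0366253
  π_B·f_B = 0.62 × 0.0894831 = 0.0554795
  π_C·f_C = 0.13 × 0.0602615 = 0.00783399
Marginal: 0.0366253 + 0.0554795 + 0.00783399 = 0.0999388
P(Regime C | x₁, x₂) ≈ 0.0784

0.0784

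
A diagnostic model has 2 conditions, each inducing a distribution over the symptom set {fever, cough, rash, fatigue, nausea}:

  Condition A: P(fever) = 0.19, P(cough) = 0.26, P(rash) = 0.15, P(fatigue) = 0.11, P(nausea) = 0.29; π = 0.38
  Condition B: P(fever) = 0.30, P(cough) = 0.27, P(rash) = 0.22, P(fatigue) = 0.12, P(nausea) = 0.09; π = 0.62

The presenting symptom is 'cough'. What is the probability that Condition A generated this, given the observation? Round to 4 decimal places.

0.3711

The responsibility of component k is P(Z=k) f_k(x) divided by Σ_j P(Z=j) f_j(x).
Component likelihoods at x = 'cough':
  p_A = 0.26
  p_B = 0.27
Prior × likelihood for each component:
  P(Z=A)·p_A = 0.38 × 0.26 = 0.0988
  P(Z=B)·p_B = 0.62 × 0.27 = 0.1674
Denominator: 0.0988 + 0.1674 = 0.2662
Responsibility of Condition A: 0.0988 / 0.2662 ≈ 0.3711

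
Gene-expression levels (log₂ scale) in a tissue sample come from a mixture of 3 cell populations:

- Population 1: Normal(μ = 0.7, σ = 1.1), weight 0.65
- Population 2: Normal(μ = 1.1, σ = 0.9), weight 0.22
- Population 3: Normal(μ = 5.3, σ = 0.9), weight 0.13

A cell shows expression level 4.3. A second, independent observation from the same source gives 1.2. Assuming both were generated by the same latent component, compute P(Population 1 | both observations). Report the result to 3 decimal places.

0.824

P(component k | x) = π_k·f_k(x) / marginal(x), where marginal(x) = Σ_j π_j·f_j(x).
Since both observations come from the same component, the likelihood for component k is f_k(x₁)·f_k(x₂).
  f_1 = [(1/(1.1·√(2π)))·exp(−(4.3−0.7)²/(2·1.1²)) = 0.362675·exp(-5.35537) = 0.00171281] × [0.327079] = 0.000560223
  f_2 = [(1/(0.9·√(2π)))·exp(−(4.3−1.1)²/(2·0.9²)) = 0.443269·exp(-6.32099) = 0.000797072] × [0.440541] = 0.000351143
  f_3 = [(1/(0.9·√(2π)))·exp(−(4.3−5.3)²/(2·0.9²)) = 0.443269·exp(-0.61728) = 0.239103] × [1.38099e-05] = 3.302e-06
Multiply by the mixture weights:
  π_1·f_1 = 0.65 × 0.000560223 = 0.000364145
  π_2·f_2 = 0.22 × 0.000351143 = 7.72515e-05
  π_3·f_3 = 0.13 × 3.302e-06 = 4.2926e-07
Denominator: 0.000364145 + 7.72515e-05 + 4.2926e-07 = 0.000441826
So the posterior for Population 1 is 0.000364145 / 0.000441826 ≈ 0.824.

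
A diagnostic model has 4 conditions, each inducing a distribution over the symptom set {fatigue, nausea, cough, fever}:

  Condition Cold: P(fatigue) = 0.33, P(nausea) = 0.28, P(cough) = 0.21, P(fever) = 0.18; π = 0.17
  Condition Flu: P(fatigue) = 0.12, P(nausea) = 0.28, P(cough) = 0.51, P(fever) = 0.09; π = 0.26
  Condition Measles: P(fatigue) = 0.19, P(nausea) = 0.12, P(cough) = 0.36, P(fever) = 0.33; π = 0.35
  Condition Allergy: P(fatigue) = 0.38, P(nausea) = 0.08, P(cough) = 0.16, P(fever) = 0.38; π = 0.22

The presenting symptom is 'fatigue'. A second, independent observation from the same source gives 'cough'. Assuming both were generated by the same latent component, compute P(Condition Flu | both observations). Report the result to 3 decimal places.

0.245

The responsibility of component k is π_k f_k(x) divided by Σ_j π_j f_j(x).
Since both observations come from the same component, the likelihood for component k is f_k(x₁)·f_k(x₂).
  p_Cold = [0.33] × [0.21] = 0.0693
  p_Flu = [0.12] × [0.51] = 0.0612
  p_Measles = [0.19] × [0.36] = 0.0684
  p_Allergy = [0.38] × [0.16] = 0.0608
Multiply by the mixture weights:
  π_Cold·p_Cold = 0.17 × 0.0693 = 0.011781
  π_Flu·p_Flu = 0.26 × 0.0612 = 0.015912
  π_Measles·p_Measles = 0.35 × 0.0684 = 0.02394
  π_Allergy·p_Allergy = 0.22 × 0.0608 = 0.013376
Marginal: 0.011781 + 0.015912 + 0.02394 + 0.013376 = 0.065009
P(Condition Flu | x) = 0.015912 / 0.065009 ≈ 0.245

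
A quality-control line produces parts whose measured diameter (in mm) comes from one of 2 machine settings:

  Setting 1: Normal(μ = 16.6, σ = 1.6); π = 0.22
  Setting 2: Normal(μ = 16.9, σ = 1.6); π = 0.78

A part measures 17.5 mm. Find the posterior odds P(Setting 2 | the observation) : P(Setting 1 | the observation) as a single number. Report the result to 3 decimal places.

Only the two components matter; the odds are (π_i f_i(x)) / (π_j f_j(x)).
Evaluate each component's likelihood at the observed value:
  p_1 = (1/(1.6·√(2π)))·exp(−(17.5−16.6)²/(2·1.6²)) = 0.249339·exp(-0.15820) = 0.212855
  p_2 = (1/(1.6·√(2π)))·exp(−(17.5−16.9)²/(2·1.6²)) = 0.249339·exp(-0.07031) = 0.232409
Posterior odds = (π_2·p_2) / (π_1·p_1) = (0.78·0.232409) / (0.22·0.212855) = 0.181279 / 0.046828 ≈ 3.871

3.871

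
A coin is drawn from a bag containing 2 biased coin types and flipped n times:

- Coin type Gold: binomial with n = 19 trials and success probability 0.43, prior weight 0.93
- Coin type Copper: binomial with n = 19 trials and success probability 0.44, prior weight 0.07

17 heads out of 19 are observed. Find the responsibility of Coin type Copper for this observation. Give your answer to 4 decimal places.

By Bayes' theorem, P(k | x) = π_k f_k(x) / Σ_j π_j f_j(x).
Component likelihoods at x = 17 heads out of 19:
  f_Gold = 3.2637e-05
  f_Copper = 4.65659e-05
Weight by the priors:
  π_Gold·f_Gold = 0.93 × 3.2637e-05 = 3.03524e-05
  π_Copper·f_Copper = 0.07 × 4.65659e-05 = 3.25961e-06
Sum: 3.03524e-05 + 3.25961e-06 = 3.3612e-05
So the posterior for Coin type Copper is 3.25961e-06 / 3.3612e-05 ≈ 0.0970.

0.0970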